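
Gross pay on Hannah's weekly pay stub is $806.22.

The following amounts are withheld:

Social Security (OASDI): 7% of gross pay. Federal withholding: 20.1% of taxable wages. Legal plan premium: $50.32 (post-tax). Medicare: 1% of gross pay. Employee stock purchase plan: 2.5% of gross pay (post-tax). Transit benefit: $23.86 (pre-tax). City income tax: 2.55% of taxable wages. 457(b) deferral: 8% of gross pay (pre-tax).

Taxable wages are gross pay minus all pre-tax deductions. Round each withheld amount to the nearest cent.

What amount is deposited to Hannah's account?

$420.28

Transit benefit: $23.86
457(b) deferral: $806.22 × 0.08 = $64.50
Pre-tax total = $23.86 + $64.50 = $88.36
Taxable wages = $806.22 − $88.36 = $717.86
Federal withholding: $717.86 × 0.201 = $144.29
City income tax: $717.86 × 0.0255 = $18.31
Medicare: $806.22 × 0.01 = $8.06
Social Security (OASDI): $806.22 × 0.07 = $56.44
Legal plan premium: $50.32
Employee stock purchase plan: $806.22 × 0.025 = $20.16
Total deductions = $23.86 + $64.50 + $144.29 + $18.31 + $8.06 + $56.44 + $50.32 + $20.16 = $385.94
Net pay = $806.22 − $385.94 = $420.28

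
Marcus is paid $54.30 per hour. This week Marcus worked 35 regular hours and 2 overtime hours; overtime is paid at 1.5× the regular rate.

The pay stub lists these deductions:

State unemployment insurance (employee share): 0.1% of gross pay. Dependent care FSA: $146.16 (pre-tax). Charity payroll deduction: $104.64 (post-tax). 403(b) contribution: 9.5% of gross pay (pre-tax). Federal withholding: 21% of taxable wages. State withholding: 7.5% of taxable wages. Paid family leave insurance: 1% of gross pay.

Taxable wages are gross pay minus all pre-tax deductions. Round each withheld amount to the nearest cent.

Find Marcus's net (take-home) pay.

Regular pay: 35 × $54.30 = $1,900.50
Overtime pay: 2 × $54.30 × 1.5 = $162.90
Gross pay = $1,900.50 + $162.90 = $2,063.40
Dependent care FSA: $146.16
403(b) contribution: $2,063.40 × 0.095 = $196.02
Pre-tax total = $146.16 + $196.02 = $342.18
Taxable wages = $2,063.40 − $342.18 = $1,721.22
Federal withholding: $1,721.22 × 0.21 = $361.46
State withholding: $1,721.22 × 0.075 = $129.09
State unemployment insurance (employee share): $2,063.40 × 0.001 = $2.06
Paid family leave insurance: $2,063.40 × 0.01 = $20.63
Charity payroll deduction: $104.64
Total deductions = $146.16 + $196.02 + $361.46 + $129.09 + $2.06 + $20.63 + $104.64 = $960.06
Net pay = $2,063.40 − $960.06 = $1,103.34

$1,103.34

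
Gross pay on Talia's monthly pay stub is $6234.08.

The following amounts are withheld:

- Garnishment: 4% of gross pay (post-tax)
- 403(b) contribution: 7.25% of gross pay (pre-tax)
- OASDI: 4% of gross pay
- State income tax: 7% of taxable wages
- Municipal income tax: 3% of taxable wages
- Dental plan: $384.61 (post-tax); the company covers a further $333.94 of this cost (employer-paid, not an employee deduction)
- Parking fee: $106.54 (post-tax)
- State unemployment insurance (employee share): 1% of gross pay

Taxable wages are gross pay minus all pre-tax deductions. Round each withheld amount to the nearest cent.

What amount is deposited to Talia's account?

$4151.69

403(b) contribution: $6234.08 × 0.0725 = $451.97
Taxable wages = $6234.08 − $451.97 = $5782.11
State income tax: $5782.11 × 0.07 = $404.75
Municipal income tax: $5782.11 × 0.03 = $173.46
State unemployment insurance (employee share): $6234.08 × 0.01 = $62.34
OASDI: $6234.08 × 0.04 = $249.36
Parking fee: $106.54
Garnishment: $6234.08 × 0.04 = $249.36
Dental plan: $384.61
(Employer's $333.94 toward dental plan is not withheld from the employee.)
Total deductions = $451.97 + $404.75 + $173.46 + $62.34 + $249.36 + $106.54 + $249.36 + $384.61 = $2082.39
Net pay = $6234.08 − $2082.39 = $4151.69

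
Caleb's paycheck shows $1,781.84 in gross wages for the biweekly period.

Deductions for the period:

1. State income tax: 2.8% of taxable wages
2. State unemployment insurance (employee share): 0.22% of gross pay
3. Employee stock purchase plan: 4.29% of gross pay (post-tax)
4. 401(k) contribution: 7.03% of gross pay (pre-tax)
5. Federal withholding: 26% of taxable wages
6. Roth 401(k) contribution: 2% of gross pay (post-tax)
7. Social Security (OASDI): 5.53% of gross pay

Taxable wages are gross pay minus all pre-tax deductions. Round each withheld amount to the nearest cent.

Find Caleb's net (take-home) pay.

401(k) contribution: $1,781.84 × 0.0703 = $125.26
Taxable wages = $1,781.84 − $125.26 = $1,656.58
Federal withholding: $1,656.58 × 0.26 = $430.71
State income tax: $1,656.58 × 0.028 = $46.38
Social Security (OASDI): $1,781.84 × 0.0553 = $98.54
State unemployment insurance (employee share): $1,781.84 × 0.0022 = $3.92
Roth 401(k) contribution: $1,781.84 × 0.02 = $35.64
Employee stock purchase plan: $1,781.84 × 0.0429 = $76.44
Total deductions = $125.26 + $430.71 + $46.38 + $98.54 + $3.92 + $35.64 + $76.44 = $816.89
Net pay = $1,781.84 − $816.89 = $964.95

$964.95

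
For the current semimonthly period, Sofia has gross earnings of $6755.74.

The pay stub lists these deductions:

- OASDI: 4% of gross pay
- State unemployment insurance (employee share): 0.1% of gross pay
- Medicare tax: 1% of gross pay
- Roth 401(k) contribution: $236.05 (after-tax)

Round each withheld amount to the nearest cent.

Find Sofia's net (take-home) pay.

Medicare tax: $6755.74 × 0.01 = $67.56
State unemployment insurance (employee share): $6755.74 × 0.001 = $6.76
OASDI: $6755.74 × 0.04 = $270.23
Roth 401(k) contribution: $236.05
Total deductions = $67.56 + $6.76 + $270.23 + $236.05 = $580.60
Net pay = $6755.74 − $580.60 = $6175.14

$6175.14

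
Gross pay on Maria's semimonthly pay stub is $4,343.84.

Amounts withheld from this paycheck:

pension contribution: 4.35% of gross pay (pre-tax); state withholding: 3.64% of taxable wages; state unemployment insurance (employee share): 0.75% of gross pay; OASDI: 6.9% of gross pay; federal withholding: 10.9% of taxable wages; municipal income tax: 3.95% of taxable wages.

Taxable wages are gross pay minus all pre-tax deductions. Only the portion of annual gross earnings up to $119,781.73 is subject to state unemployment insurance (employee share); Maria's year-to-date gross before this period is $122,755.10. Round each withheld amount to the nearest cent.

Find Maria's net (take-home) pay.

$3,086.92

Pension contribution: $4,343.84 × 0.0435 = $188.96
Taxable wages = $4,343.84 − $188.96 = $4,154.88
Federal withholding: $4,154.88 × 0.109 = $452.88
State withholding: $4,154.88 × 0.0364 = $151.24
Municipal income tax: $4,154.88 × 0.0395 = $164.12
OASDI: $4,343.84 × 0.069 = $299.72
State unemployment insurance (employee share): annual cap $119,781.73 already reached (YTD $122,755.10), so $0.00
Total deductions = $188.96 + $452.88 + $151.24 + $164.12 + $299.72 + $0.00 = $1,256.92
Net pay = $4,343.84 − $1,256.92 = $3,086.92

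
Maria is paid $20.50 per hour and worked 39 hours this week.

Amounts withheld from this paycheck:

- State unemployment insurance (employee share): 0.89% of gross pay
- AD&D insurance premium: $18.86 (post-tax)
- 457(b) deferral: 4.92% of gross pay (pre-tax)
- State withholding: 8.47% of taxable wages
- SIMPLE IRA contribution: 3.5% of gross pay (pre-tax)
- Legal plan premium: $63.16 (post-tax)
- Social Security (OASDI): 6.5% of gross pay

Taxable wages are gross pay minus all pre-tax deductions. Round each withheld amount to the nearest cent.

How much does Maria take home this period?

Gross pay: 39 × $20.50 = $799.50
SIMPLE IRA contribution: $799.50 × 0.035 = $27.98
457(b) deferral: $799.50 × 0.0492 = $39.34
Pre-tax total = $27.98 + $39.34 = $67.32
Taxable wages = $799.50 − $67.32 = $732.18
State withholding: $732.18 × 0.0847 = $62.02
State unemployment insurance (employee share): $799.50 × 0.0089 = $7.12
Social Security (OASDI): $799.50 × 0.065 = $51.97
AD&D insurance premium: $18.86
Legal plan premium: $63.16
Total deductions = $27.98 + $39.34 + $62.02 + $7.12 + $51.97 + $18.86 + $63.16 = $270.45
Net pay = $799.50 − $270.45 = $529.05

$529.05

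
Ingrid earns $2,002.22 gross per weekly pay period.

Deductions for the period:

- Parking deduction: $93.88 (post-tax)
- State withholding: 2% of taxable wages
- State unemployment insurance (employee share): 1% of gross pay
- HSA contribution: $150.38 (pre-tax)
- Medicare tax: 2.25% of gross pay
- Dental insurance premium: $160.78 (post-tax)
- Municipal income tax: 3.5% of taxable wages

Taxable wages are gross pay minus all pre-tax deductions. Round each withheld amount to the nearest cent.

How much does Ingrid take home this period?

HSA contribution: $150.38
Taxable wages = $2,002.22 − $150.38 = $1,851.84
Municipal income tax: $1,851.84 × 0.035 = $64.81
State withholding: $1,851.84 × 0.02 = $37.04
Medicare tax: $2,002.22 × 0.0225 = $45.05
State unemployment insurance (employee share): $2,002.22 × 0.01 = $20.02
Parking deduction: $93.88
Dental insurance premium: $160.78
Total deductions = $150.38 + $64.81 + $37.04 + $45.05 + $20.02 + $93.88 + $160.78 = $571.96
Net pay = $2,002.22 − $571.96 = $1,430.26

$1,430.26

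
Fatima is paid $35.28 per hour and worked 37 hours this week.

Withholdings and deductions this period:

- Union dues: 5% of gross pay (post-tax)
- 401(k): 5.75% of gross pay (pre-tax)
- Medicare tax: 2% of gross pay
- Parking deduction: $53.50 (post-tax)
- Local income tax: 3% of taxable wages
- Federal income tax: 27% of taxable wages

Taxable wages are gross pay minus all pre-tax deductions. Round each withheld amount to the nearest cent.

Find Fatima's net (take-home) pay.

$716.33

Gross pay: 37 × $35.28 = $1,305.36
401(k): $1,305.36 × 0.0575 = $75.06
Taxable wages = $1,305.36 − $75.06 = $1,230.30
Local income tax: $1,230.30 × 0.03 = $36.91
Federal income tax: $1,230.30 × 0.27 = $332.18
Medicare tax: $1,305.36 × 0.02 = $26.11
Parking deduction: $53.50
Union dues: $1,305.36 × 0.05 = $65.27
Total deductions = $75.06 + $36.91 + $332.18 + $26.11 + $53.50 + $65.27 = $589.03
Net pay = $1,305.36 − $589.03 = $716.33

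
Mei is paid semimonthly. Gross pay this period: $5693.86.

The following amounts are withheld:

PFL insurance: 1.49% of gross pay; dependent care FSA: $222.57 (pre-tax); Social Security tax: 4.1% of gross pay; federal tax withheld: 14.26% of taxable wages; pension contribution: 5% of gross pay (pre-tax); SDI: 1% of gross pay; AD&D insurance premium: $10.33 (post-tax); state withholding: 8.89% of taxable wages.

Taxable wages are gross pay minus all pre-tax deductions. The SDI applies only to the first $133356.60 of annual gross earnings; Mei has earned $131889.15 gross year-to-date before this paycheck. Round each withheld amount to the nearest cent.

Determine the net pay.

$3642.61

Dependent care FSA: $222.57
Pension contribution: $5693.86 × 0.05 = $284.69
Pre-tax total = $222.57 + $284.69 = $507.26
Taxable wages = $5693.86 − $507.26 = $5186.60
State withholding: $5186.60 × 0.0889 = $461.09
Federal tax withheld: $5186.60 × 0.1426 = $739.61
PFL insurance: $5693.86 × 0.0149 = $84.84
SDI: only $133356.60 − $131889.15 = $1467.45 of this check is subject → $1467.45 × 0.01 = $14.67
Social Security tax: $5693.86 × 0.041 = $233.45
AD&D insurance premium: $10.33
Total deductions = $222.57 + $284.69 + $461.09 + $739.61 + $84.84 + $14.67 + $233.45 + $10.33 = $2051.25
Net pay = $5693.86 − $2051.25 = $3642.61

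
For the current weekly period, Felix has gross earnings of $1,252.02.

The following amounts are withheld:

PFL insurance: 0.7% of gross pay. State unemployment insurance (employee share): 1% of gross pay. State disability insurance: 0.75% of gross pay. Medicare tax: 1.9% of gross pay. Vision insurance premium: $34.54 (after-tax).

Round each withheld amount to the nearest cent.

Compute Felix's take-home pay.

State unemployment insurance (employee share): $1,252.02 × 0.01 = $12.52
Medicare tax: $1,252.02 × 0.019 = $23.79
State disability insurance: $1,252.02 × 0.0075 = $9.39
PFL insurance: $1,252.02 × 0.007 = $8.76
Vision insurance premium: $34.54
Total deductions = $12.52 + $23.79 + $9.39 + $8.76 + $34.54 = $89.00
Net pay = $1,252.02 − $89.00 = $1,163.02

$1,163.02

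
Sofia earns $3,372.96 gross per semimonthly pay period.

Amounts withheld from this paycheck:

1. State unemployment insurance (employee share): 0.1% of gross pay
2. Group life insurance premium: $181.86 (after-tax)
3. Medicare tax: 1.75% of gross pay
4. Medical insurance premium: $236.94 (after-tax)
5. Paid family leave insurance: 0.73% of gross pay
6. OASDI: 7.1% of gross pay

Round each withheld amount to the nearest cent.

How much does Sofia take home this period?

$2,627.66

Medicare tax: $3,372.96 × 0.0175 = $59.03
Paid family leave insurance: $3,372.96 × 0.0073 = $24.62
State unemployment insurance (employee share): $3,372.96 × 0.001 = $3.37
OASDI: $3,372.96 × 0.071 = $239.48
Medical insurance premium: $236.94
Group life insurance premium: $181.86
Total deductions = $59.03 + $24.62 + $3.37 + $239.48 + $236.94 + $181.86 = $745.30
Net pay = $3,372.96 − $745.30 = $2,627.66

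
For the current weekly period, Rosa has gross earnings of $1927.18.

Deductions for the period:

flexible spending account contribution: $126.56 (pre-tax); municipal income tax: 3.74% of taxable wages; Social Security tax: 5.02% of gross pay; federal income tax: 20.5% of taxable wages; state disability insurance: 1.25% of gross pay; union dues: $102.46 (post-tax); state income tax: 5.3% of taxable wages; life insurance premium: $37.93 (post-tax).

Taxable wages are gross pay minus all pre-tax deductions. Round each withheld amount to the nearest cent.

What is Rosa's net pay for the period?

$1007.50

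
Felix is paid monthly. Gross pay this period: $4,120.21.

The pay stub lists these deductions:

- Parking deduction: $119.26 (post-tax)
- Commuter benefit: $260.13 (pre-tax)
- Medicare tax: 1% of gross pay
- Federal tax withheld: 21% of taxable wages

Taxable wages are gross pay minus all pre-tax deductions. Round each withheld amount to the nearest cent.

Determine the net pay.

$2,889.00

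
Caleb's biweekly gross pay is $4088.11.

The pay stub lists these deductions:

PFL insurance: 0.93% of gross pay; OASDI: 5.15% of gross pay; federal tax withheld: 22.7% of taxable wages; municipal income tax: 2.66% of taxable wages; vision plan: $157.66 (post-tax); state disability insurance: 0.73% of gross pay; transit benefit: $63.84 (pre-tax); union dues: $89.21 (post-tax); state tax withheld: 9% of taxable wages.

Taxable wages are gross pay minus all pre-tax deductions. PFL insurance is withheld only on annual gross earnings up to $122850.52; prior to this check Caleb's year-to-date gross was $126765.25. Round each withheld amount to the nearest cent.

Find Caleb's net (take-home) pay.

$2154.28

Transit benefit: $63.84
Taxable wages = $4088.11 − $63.84 = $4024.27
Federal tax withheld: $4024.27 × 0.227 = $913.51
State tax withheld: $4024.27 × 0.09 = $362.18
Municipal income tax: $4024.27 × 0.0266 = $107.05
PFL insurance: annual cap $122850.52 already reached (YTD $126765.25), so $0.00
OASDI: $4088.11 × 0.0515 = $210.54
State disability insurance: $4088.11 × 0.0073 = $29.84
Vision plan: $157.66
Union dues: $89.21
Total deductions = $63.84 + $913.51 + $362.18 + $107.05 + $0.00 + $210.54 + $29.84 + $157.66 + $89.21 = $1933.83
Net pay = $4088.11 − $1933.83 = $2154.28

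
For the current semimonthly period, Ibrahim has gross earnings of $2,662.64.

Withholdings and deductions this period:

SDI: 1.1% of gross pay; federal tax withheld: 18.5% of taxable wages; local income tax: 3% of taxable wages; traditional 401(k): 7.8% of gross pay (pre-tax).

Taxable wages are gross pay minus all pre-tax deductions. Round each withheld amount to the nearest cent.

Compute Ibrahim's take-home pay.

$1,897.84

Traditional 401(k): $2,662.64 × 0.078 = $207.69
Taxable wages = $2,662.64 − $207.69 = $2,454.95
Federal tax withheld: $2,454.95 × 0.185 = $454.17
Local income tax: $2,454.95 × 0.03 = $73.65
SDI: $2,662.64 × 0.011 = $29.29
Total deductions = $207.69 + $454.17 + $73.65 + $29.29 = $764.80
Net pay = $2,662.64 − $764.80 = $1,897.84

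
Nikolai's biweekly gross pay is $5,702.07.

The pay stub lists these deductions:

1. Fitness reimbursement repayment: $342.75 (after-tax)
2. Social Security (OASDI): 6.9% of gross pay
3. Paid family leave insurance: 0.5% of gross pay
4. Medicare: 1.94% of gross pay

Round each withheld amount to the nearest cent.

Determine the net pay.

Paid family leave insurance: $5,702.07 × 0.005 = $28.51
Social Security (OASDI): $5,702.07 × 0.069 = $393.44
Medicare: $5,702.07 × 0.0194 = $110.62
Fitness reimbursement repayment: $342.75
Total deductions = $28.51 + $393.44 + $110.62 + $342.75 = $875.32
Net pay = $5,702.07 − $875.32 = $4,826.75

$4,826.75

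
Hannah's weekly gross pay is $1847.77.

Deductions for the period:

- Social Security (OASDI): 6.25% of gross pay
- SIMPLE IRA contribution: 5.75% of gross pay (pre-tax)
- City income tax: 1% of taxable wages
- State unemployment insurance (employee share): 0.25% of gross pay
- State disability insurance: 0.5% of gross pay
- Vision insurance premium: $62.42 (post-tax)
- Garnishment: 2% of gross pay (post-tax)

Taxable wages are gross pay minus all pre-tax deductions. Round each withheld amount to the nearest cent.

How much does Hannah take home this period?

$1495.37

SIMPLE IRA contribution: $1847.77 × 0.0575 = $106.25
Taxable wages = $1847.77 − $106.25 = $1741.52
City income tax: $1741.52 × 0.01 = $17.42
Social Security (OASDI): $1847.77 × 0.0625 = $115.49
State unemployment insurance (employee share): $1847.77 × 0.0025 = $4.62
State disability insurance: $1847.77 × 0.005 = $9.24
Garnishment: $1847.77 × 0.02 = $36.96
Vision insurance premium: $62.42
Total deductions = $106.25 + $17.42 + $115.49 + $4.62 + $9.24 + $36.96 + $62.42 = $352.40
Net pay = $1847.77 − $352.40 = $1495.37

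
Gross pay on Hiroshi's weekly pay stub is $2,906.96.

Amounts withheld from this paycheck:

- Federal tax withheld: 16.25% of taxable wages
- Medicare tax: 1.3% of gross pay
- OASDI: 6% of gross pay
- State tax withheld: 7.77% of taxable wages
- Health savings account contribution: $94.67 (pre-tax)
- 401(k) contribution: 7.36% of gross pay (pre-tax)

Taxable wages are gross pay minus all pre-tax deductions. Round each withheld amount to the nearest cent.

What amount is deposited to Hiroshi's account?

401(k) contribution: $2,906.96 × 0.0736 = $213.95
Health savings account contribution: $94.67
Pre-tax total = $213.95 + $94.67 = $308.62
Taxable wages = $2,906.96 − $308.62 = $2,598.34
State tax withheld: $2,598.34 × 0.0777 = $201.89
Federal tax withheld: $2,598.34 × 0.1625 = $422.23
Medicare tax: $2,906.96 × 0.013 = $37.79
OASDI: $2,906.96 × 0.06 = $174.42
Total deductions = $213.95 + $94.67 + $201.89 + $422.23 + $37.79 + $174.42 = $1,144.95
Net pay = $2,906.96 − $1,144.95 = $1,762.01

$1,762.01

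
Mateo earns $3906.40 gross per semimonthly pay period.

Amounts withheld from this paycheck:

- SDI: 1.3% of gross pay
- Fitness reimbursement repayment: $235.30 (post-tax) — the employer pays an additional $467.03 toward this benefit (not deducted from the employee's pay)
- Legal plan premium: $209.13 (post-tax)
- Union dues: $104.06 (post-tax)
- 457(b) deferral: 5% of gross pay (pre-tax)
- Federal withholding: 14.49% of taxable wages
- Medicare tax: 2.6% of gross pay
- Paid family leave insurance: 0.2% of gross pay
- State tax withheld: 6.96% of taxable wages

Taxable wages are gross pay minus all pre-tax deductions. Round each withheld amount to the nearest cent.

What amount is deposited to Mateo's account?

457(b) deferral: $3906.40 × 0.05 = $195.32
Taxable wages = $3906.40 − $195.32 = $3711.08
State tax withheld: $3711.08 × 0.0696 = $258.29
Federal withholding: $3711.08 × 0.1449 = $537.74
Medicare tax: $3906.40 × 0.026 = $101.57
Paid family leave insurance: $3906.40 × 0.002 = $7.81
SDI: $3906.40 × 0.013 = $50.78
Union dues: $104.06
Fitness reimbursement repayment: $235.30
Legal plan premium: $209.13
(Employer's $467.03 toward fitness reimbursement repayment is not withheld from the employee.)
Total deductions = $195.32 + $258.29 + $537.74 + $101.57 + $7.81 + $50.78 + $104.06 + $235.30 + $209.13 = $1700.00
Net pay = $3906.40 − $1700.00 = $2206.40

$2206.40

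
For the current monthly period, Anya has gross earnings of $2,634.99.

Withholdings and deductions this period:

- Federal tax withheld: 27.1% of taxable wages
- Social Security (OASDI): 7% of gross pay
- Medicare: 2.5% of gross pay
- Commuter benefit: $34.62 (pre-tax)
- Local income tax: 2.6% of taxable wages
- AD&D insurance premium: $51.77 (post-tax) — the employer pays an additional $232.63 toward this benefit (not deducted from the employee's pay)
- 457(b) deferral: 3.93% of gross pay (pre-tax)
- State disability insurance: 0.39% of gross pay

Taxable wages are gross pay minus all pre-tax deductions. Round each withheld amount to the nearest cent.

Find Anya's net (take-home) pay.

457(b) deferral: $2,634.99 × 0.0393 = $103.56
Commuter benefit: $34.62
Pre-tax total = $103.56 + $34.62 = $138.18
Taxable wages = $2,634.99 − $138.18 = $2,496.81
Local income tax: $2,496.81 × 0.026 = $64.92
Federal tax withheld: $2,496.81 × 0.271 = $676.64
State disability insurance: $2,634.99 × 0.0039 = $10.28
Medicare: $2,634.99 × 0.025 = $65.87
Social Security (OASDI): $2,634.99 × 0.07 = $184.45
AD&D insurance premium: $51.77
(Employer's $232.63 toward AD&D insurance premium is not withheld from the employee.)
Total deductions = $103.56 + $34.62 + $64.92 + $676.64 + $10.28 + $65.87 + $184.45 + $51.77 = $1,192.11
Net pay = $2,634.99 − $1,192.11 = $1,442.88

$1,442.88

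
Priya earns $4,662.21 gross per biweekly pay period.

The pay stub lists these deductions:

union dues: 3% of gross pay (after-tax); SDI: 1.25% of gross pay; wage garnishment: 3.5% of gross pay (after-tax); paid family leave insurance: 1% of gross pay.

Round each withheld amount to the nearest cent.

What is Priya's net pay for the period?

$4,254.26

Paid family leave insurance: $4,662.21 × 0.01 = $46.62
SDI: $4,662.21 × 0.0125 = $58.28
Wage garnishment: $4,662.21 × 0.035 = $163.18
Union dues: $4,662.21 × 0.03 = $139.87
Total deductions = $46.62 + $58.28 + $163.18 + $139.87 = $407.95
Net pay = $4,662.21 − $407.95 = $4,254.26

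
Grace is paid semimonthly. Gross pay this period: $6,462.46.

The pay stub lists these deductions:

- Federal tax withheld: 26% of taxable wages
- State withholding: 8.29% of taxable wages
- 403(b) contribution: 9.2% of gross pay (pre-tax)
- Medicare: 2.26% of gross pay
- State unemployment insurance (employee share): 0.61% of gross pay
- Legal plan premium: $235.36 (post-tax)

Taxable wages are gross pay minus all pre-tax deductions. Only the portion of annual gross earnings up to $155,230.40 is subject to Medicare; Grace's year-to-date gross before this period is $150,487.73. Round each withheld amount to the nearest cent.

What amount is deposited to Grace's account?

403(b) contribution: $6,462.46 × 0.092 = $594.55
Taxable wages = $6,462.46 − $594.55 = $5,867.91
State withholding: $5,867.91 × 0.0829 = $486.45
Federal tax withheld: $5,867.91 × 0.26 = $1,525.66
State unemployment insurance (employee share): $6,462.46 × 0.0061 = $39.42
Medicare: only $155,230.40 − $150,487.73 = $4,742.67 of this check is subject → $4,742.67 × 0.0226 = $107.18
Legal plan premium: $235.36
Total deductions = $594.55 + $486.45 + $1,525.66 + $39.42 + $107.18 + $235.36 = $2,988.62
Net pay = $6,462.46 − $2,988.62 = $3,473.84

$3,473.84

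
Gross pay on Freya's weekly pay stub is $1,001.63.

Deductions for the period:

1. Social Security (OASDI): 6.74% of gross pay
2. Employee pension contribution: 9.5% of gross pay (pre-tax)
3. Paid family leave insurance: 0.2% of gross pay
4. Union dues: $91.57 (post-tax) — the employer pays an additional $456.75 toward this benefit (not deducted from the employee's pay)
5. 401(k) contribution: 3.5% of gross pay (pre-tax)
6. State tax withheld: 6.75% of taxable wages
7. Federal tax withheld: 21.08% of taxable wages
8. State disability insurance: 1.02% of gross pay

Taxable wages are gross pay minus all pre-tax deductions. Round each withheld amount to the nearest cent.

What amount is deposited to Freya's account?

401(k) contribution: $1,001.63 × 0.035 = $35.06
Employee pension contribution: $1,001.63 × 0.095 = $95.15
Pre-tax total = $35.06 + $95.15 = $130.21
Taxable wages = $1,001.63 − $130.21 = $871.42
Federal tax withheld: $871.42 × 0.2108 = $183.70
State tax withheld: $871.42 × 0.0675 = $58.82
Social Security (OASDI): $1,001.63 × 0.0674 = $67.51
State disability insurance: $1,001.63 × 0.0102 = $10.22
Paid family leave insurance: $1,001.63 × 0.002 = $2.00
Union dues: $91.57
(Employer's $456.75 toward union dues is not withheld from the employee.)
Total deductions = $35.06 + $95.15 + $183.70 + $58.82 + $67.51 + $10.22 + $2.00 + $91.57 = $544.03
Net pay = $1,001.63 − $544.03 = $457.60

$457.60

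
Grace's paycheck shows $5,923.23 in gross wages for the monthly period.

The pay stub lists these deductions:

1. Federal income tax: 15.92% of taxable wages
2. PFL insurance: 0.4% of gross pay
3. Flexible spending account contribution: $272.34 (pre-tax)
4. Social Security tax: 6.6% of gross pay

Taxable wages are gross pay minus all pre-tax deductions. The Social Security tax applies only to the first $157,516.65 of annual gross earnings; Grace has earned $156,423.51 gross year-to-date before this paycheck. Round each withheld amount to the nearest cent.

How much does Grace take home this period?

$4,655.43

Flexible spending account contribution: $272.34
Taxable wages = $5,923.23 − $272.34 = $5,650.89
Federal income tax: $5,650.89 × 0.1592 = $899.62
Social Security tax: only $157,516.65 − $156,423.51 = $1,093.14 of this check is subject → $1,093.14 × 0.066 = $72.15
PFL insurance: $5,923.23 × 0.004 = $23.69
Total deductions = $272.34 + $899.62 + $72.15 + $23.69 = $1,267.80
Net pay = $5,923.23 − $1,267.80 = $4,655.43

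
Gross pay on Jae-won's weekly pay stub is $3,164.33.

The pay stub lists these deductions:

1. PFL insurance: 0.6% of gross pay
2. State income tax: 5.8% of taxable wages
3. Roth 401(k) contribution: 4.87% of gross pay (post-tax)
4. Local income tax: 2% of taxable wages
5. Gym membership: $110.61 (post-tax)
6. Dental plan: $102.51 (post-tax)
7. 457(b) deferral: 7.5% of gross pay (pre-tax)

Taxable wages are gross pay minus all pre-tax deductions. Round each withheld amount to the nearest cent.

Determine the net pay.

457(b) deferral: $3,164.33 × 0.075 = $237.32
Taxable wages = $3,164.33 − $237.32 = $2,927.01
State income tax: $2,927.01 × 0.058 = $169.77
Local income tax: $2,927.01 × 0.02 = $58.54
PFL insurance: $3,164.33 × 0.006 = $18.99
Dental plan: $102.51
Roth 401(k) contribution: $3,164.33 × 0.0487 = $154.10
Gym membership: $110.61
Total deductions = $237.32 + $169.77 + $58.54 + $18.99 + $102.51 + $154.10 + $110.61 = $851.84
Net pay = $3,164.33 − $851.84 = $2,312.49

$2,312.49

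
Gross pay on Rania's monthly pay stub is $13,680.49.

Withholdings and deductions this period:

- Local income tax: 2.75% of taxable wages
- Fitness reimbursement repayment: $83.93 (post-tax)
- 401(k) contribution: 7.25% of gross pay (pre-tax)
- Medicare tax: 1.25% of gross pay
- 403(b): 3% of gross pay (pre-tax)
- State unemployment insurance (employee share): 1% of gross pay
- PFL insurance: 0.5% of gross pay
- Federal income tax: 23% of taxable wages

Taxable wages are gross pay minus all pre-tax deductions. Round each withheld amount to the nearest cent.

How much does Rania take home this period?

$8,656.45

401(k) contribution: $13,680.49 × 0.0725 = $991.84
403(b): $13,680.49 × 0.03 = $410.41
Pre-tax total = $991.84 + $410.41 = $1,402.25
Taxable wages = $13,680.49 − $1,402.25 = $12,278.24
Federal income tax: $12,278.24 × 0.23 = $2,824.00
Local income tax: $12,278.24 × 0.0275 = $337.65
PFL insurance: $13,680.49 × 0.005 = $68.40
Medicare tax: $13,680.49 × 0.0125 = $171.01
State unemployment insurance (employee share): $13,680.49 × 0.01 = $136.80
Fitness reimbursement repayment: $83.93
Total deductions = $991.84 + $410.41 + $2,824.00 + $337.65 + $68.40 + $171.01 + $136.80 + $83.93 = $5,024.04
Net pay = $13,680.49 − $5,024.04 = $8,656.45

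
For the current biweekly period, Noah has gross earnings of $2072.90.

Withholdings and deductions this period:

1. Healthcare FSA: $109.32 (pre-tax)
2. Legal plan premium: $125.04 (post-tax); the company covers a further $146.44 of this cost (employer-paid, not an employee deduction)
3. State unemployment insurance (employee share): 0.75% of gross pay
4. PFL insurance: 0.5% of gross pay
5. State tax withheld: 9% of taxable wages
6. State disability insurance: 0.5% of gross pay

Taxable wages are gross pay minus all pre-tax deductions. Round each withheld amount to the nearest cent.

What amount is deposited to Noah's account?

$1625.55

Healthcare FSA: $109.32
Taxable wages = $2072.90 − $109.32 = $1963.58
State tax withheld: $1963.58 × 0.09 = $176.72
State unemployment insurance (employee share): $2072.90 × 0.0075 = $15.55
State disability insurance: $2072.90 × 0.005 = $10.36
PFL insurance: $2072.90 × 0.005 = $10.36
Legal plan premium: $125.04
(Employer's $146.44 toward legal plan premium is not withheld from the employee.)
Total deductions = $109.32 + $176.72 + $15.55 + $10.36 + $10.36 + $125.04 = $447.35
Net pay = $2072.90 − $447.35 = $1625.55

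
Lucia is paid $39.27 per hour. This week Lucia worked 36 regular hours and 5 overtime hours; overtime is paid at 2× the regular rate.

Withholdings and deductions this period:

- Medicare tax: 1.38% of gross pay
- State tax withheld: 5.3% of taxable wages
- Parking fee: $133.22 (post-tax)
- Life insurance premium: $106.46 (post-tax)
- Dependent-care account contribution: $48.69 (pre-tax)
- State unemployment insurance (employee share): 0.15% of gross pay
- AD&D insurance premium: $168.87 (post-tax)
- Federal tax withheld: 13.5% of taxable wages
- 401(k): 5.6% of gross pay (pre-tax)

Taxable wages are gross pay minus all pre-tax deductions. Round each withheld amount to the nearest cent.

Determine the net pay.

Regular pay: 36 × $39.27 = $1,413.72
Overtime pay: 5 × $39.27 × 2 = $392.70
Gross pay = $1,413.72 + $392.70 = $1,806.42
Dependent-care account contribution: $48.69
401(k): $1,806.42 × 0.056 = $101.16
Pre-tax total = $48.69 + $101.16 = $149.85
Taxable wages = $1,806.42 − $149.85 = $1,656.57
State tax withheld: $1,656.57 × 0.053 = $87.80
Federal tax withheld: $1,656.57 × 0.135 = $223.64
State unemployment insurance (employee share): $1,806.42 × 0.0015 = $2.71
Medicare tax: $1,806.42 × 0.0138 = $24.93
Parking fee: $133.22
AD&D insurance premium: $168.87
Life insurance premium: $106.46
Total deductions = $48.69 + $101.16 + $87.80 + $223.64 + $2.71 + $24.93 + $133.22 + $168.87 + $106.46 = $897.48
Net pay = $1,806.42 − $897.48 = $908.94

$908.94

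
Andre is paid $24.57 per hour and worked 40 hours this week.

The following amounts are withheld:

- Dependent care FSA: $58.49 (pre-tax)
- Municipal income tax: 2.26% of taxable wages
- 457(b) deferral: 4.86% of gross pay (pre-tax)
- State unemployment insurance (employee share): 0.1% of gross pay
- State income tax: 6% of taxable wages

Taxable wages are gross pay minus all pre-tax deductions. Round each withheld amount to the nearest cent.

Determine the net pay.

Gross pay: 40 × $24.57 = $982.80
457(b) deferral: $982.80 × 0.0486 = $47.76
Dependent care FSA: $58.49
Pre-tax total = $47.76 + $58.49 = $106.25
Taxable wages = $982.80 − $106.25 = $876.55
State income tax: $876.55 × 0.06 = $52.59
Municipal income tax: $876.55 × 0.0226 = $19.81
State unemployment insurance (employee share): $982.80 × 0.001 = $0.98
Total deductions = $47.76 + $58.49 + $52.59 + $19.81 + $0.98 = $179.63
Net pay = $982.80 − $179.63 = $803.17

$803.17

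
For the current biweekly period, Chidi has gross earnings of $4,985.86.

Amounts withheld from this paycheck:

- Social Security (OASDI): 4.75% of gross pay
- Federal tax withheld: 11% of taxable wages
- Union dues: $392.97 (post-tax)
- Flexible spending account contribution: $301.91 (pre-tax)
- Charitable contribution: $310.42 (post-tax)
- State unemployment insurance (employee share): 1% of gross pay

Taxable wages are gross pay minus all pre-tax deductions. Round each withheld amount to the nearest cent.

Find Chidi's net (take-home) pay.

Flexible spending account contribution: $301.91
Taxable wages = $4,985.86 − $301.91 = $4,683.95
Federal tax withheld: $4,683.95 × 0.11 = $515.23
State unemployment insurance (employee share): $4,985.86 × 0.01 = $49.86
Social Security (OASDI): $4,985.86 × 0.0475 = $236.83
Charitable contribution: $310.42
Union dues: $392.97
Total deductions = $301.91 + $515.23 + $49.86 + $236.83 + $310.42 + $392.97 = $1,807.22
Net pay = $4,985.86 − $1,807.22 = $3,178.64

$3,178.64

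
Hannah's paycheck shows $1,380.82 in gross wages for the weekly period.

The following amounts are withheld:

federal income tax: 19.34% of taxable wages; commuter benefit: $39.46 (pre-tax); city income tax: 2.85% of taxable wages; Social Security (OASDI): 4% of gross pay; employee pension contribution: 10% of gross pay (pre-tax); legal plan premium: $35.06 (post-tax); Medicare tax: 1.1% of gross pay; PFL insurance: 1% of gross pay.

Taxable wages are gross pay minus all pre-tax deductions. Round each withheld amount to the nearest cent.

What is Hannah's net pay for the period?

$816.99

Commuter benefit: $39.46
Employee pension contribution: $1,380.82 × 0.1 = $138.08
Pre-tax total = $39.46 + $138.08 = $177.54
Taxable wages = $1,380.82 − $177.54 = $1,203.28
Federal income tax: $1,203.28 × 0.1934 = $232.71
City income tax: $1,203.28 × 0.0285 = $34.29
Medicare tax: $1,380.82 × 0.011 = $15.19
PFL insurance: $1,380.82 × 0.01 = $13.81
Social Security (OASDI): $1,380.82 × 0.04 = $55.23
Legal plan premium: $35.06
Total deductions = $39.46 + $138.08 + $232.71 + $34.29 + $15.19 + $13.81 + $55.23 + $35.06 = $563.83
Net pay = $1,380.82 − $563.83 = $816.99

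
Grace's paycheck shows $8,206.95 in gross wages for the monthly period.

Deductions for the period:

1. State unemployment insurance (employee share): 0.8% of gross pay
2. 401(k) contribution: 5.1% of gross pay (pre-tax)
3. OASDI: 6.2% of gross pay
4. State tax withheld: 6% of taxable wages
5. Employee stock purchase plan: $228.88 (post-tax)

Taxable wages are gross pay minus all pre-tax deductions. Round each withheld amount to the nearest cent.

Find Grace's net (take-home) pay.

$6,517.73

401(k) contribution: $8,206.95 × 0.051 = $418.55
Taxable wages = $8,206.95 − $418.55 = $7,788.40
State tax withheld: $7,788.40 × 0.06 = $467.30
OASDI: $8,206.95 × 0.062 = $508.83
State unemployment insurance (employee share): $8,206.95 × 0.008 = $65.66
Employee stock purchase plan: $228.88
Total deductions = $418.55 + $467.30 + $508.83 + $65.66 + $228.88 = $1,689.22
Net pay = $8,206.95 − $1,689.22 = $6,517.73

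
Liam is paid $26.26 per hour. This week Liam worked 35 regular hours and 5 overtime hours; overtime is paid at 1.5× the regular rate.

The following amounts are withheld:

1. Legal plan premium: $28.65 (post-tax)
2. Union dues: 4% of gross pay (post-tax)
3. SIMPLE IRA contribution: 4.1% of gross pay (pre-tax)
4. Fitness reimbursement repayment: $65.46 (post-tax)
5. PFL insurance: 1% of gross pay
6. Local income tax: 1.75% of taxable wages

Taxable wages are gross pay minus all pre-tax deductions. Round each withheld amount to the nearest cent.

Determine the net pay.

$901.65

Regular pay: 35 × $26.26 = $919.10
Overtime pay: 5 × $26.26 × 1.5 = $196.95
Gross pay = $919.10 + $196.95 = $1,116.05
SIMPLE IRA contribution: $1,116.05 × 0.041 = $45.76
Taxable wages = $1,116.05 − $45.76 = $1,070.29
Local income tax: $1,070.29 × 0.0175 = $18.73
PFL insurance: $1,116.05 × 0.01 = $11.16
Union dues: $1,116.05 × 0.04 = $44.64
Fitness reimbursement repayment: $65.46
Legal plan premium: $28.65
Total deductions = $45.76 + $18.73 + $11.16 + $44.64 + $65.46 + $28.65 = $214.40
Net pay = $1,116.05 − $214.40 = $901.65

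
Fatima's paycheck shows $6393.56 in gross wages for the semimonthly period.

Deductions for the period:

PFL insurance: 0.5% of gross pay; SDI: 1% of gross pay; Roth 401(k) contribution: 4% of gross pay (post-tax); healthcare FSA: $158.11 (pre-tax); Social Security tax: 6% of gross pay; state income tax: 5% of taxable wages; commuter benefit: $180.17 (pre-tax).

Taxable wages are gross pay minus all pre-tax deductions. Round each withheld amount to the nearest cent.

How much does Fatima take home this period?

$5017.26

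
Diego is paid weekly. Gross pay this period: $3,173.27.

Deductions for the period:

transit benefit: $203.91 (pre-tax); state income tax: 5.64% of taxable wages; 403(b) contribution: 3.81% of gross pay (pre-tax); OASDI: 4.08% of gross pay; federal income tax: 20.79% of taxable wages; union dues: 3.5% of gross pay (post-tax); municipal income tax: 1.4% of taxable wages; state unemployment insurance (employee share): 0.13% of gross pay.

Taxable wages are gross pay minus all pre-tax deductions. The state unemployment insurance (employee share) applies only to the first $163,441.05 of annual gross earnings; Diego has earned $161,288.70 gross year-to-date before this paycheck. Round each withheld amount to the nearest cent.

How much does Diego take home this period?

Transit benefit: $203.91
403(b) contribution: $3,173.27 × 0.0381 = $120.90
Pre-tax total = $203.91 + $120.90 = $324.81
Taxable wages = $3,173.27 − $324.81 = $2,848.46
Municipal income tax: $2,848.46 × 0.014 = $39.88
Federal income tax: $2,848.46 × 0.2079 = $592.19
State income tax: $2,848.46 × 0.0564 = $160.65
OASDI: $3,173.27 × 0.0408 = $129.47
State unemployment insurance (employee share): only $163,441.05 − $161,288.70 = $2,152.35 of this check is subject → $2,152.35 × 0.0013 = $2.80
Union dues: $3,173.27 × 0.035 = $111.06
Total deductions = $203.91 + $120.90 + $39.88 + $592.19 + $160.65 + $129.47 + $2.80 + $111.06 = $1,360.86
Net pay = $3,173.27 − $1,360.86 = $1,812.41

$1,812.41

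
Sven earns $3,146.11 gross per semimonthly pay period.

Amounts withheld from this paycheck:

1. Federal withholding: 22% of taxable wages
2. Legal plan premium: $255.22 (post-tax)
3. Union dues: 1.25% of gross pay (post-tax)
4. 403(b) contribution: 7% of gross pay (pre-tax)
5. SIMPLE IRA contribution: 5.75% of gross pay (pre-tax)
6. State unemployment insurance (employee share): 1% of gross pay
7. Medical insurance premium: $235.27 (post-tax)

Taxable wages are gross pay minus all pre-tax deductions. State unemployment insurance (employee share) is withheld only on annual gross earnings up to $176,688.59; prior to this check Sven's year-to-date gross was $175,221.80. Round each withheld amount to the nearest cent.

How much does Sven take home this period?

$1,596.59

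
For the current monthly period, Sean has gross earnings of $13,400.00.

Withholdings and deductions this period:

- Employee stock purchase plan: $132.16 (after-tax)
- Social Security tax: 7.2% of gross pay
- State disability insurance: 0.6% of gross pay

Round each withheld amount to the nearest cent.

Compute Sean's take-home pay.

$12,222.64

State disability insurance: $13,400.00 × 0.006 = $80.40
Social Security tax: $13,400.00 × 0.072 = $964.80
Employee stock purchase plan: $132.16
Total deductions = $80.40 + $964.80 + $132.16 = $1,177.36
Net pay = $13,400.00 − $1,177.36 = $12,222.64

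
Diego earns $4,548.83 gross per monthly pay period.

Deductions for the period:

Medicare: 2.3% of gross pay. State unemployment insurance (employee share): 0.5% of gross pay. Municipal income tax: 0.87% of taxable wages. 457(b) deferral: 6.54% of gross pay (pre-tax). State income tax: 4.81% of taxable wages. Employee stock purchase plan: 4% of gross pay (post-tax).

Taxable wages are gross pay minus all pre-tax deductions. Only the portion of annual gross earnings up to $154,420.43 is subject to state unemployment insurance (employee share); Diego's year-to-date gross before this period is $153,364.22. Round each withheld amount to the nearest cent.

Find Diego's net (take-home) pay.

457(b) deferral: $4,548.83 × 0.0654 = $297.49
Taxable wages = $4,548.83 − $297.49 = $4,251.34
State income tax: $4,251.34 × 0.0481 = $204.49
Municipal income tax: $4,251.34 × 0.0087 = $36.99
Medicare: $4,548.83 × 0.023 = $104.62
State unemployment insurance (employee share): only $154,420.43 − $153,364.22 = $1,056.21 of this check is subject → $1,056.21 × 0.005 = $5.28
Employee stock purchase plan: $4,548.83 × 0.04 = $181.95
Total deductions = $297.49 + $204.49 + $36.99 + $104.62 + $5.28 + $181.95 = $830.82
Net pay = $4,548.83 − $830.82 = $3,718.01

$3,718.01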